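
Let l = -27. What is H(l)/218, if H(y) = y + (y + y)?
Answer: -81/218 ≈ -0.37156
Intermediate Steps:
H(y) = 3*y (H(y) = y + 2*y = 3*y)
H(l)/218 = (3*(-27))/218 = -81*1/218 = -81/218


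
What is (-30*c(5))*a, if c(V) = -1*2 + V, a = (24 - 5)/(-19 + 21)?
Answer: -855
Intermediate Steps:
a = 19/2 ≈ 9.5000
c(V) = -2 + V
(-30*c(5))*a = -30*(-2 + 5)*(19/2) = -30*3*(19/2) = -90*19/2 = -855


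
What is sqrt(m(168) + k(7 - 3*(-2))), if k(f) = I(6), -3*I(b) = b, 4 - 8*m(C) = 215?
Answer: I*sqrt(454)/4 ≈ 5.3268*I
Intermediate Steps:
m(C) = -211/8 (m(C) = 1/2 - 1/8*215 = 1/2 - 215/8 = -211/8)
I(b) = -b/3
k(f) = -2 (k(f) = -1/3*6 = -2)
sqrt(m(168) + k(7 - 3*(-2))) = sqrt(-211/8 - 2) = sqrt(-227/8) = I*sqrt(454)/4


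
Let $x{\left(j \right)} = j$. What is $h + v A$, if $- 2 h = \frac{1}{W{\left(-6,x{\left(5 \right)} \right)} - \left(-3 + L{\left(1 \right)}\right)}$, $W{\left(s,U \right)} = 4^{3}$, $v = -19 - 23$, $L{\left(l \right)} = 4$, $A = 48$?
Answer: $- \frac{254017}{126} \approx -2016.0$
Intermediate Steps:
$v = -42$
$W{\left(s,U \right)} = 64$
$h = - \frac{1}{126}$ ($h = - \frac{1}{2 \left(64 + \left(3 - 4\right)\right)} = - \frac{1}{2 \left(64 - 1\right)} = - \frac{1}{2 \cdot 63} = \left(- \frac{1}{2}\right) \frac{1}{63} = - \frac{1}{126} \approx -0.0079365$)
$h + v A = - \frac{1}{126} - 2016 = - \frac{254017}{126}$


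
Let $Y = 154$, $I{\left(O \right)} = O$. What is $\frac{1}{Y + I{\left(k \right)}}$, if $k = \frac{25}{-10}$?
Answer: $\frac{2}{303} \approx 0.0066007$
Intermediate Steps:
$k = - \frac{5}{2}$ ($k = 25 \left(- \frac{1}{10}\right) = - \frac{5}{2} \approx -2.5$)
$\frac{1}{Y + I{\left(k \right)}} = \frac{1}{154 - \frac{5}{2}} = \frac{1}{\frac{303}{2}} = \frac{2}{303}$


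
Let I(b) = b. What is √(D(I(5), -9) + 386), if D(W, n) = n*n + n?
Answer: √458 ≈ 21.401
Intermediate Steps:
D(W, n) = n + n² (D(W, n) = n² + n = n + n²)
√(D(I(5), -9) + 386) = √(-9*(1 - 9) + 386) = √(-9*(-8) + 386) = √(72 + 386) = √458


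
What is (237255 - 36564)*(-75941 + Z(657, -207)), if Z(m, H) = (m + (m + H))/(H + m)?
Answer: -762009076557/50 ≈ -1.5240e+10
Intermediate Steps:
Z(m, H) = (H + 2*m)/(H + m) (Z(m, H) = (m + (H + m))/(H + m) = (H + 2*m)/(H + m))
(237255 - 36564)*(-75941 + Z(657, -207)) = (237255 - 36564)*(-75941 + (-207 + 2*657)/(-207 + 657)) = 200691*(-75941 + (-207 + 1314)/450) = 200691*(-75941 + (1/450)*1107) = 200691*(-75941 + 123/50) = 200691*(-3796927/50) = -762009076557/50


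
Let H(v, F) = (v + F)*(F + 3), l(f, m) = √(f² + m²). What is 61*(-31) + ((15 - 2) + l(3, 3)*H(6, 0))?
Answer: -1878 + 54*√2 ≈ -1801.6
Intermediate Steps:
H(v, F) = (3 + F)*(F + v) (H(v, F) = (F + v)*(3 + F) = (3 + F)*(F + v))
61*(-31) + ((15 - 2) + l(3, 3)*H(6, 0)) = 61*(-31) + ((15 - 2) + √(3² + 3²)*(0² + 3*0 + 3*6 + 0*6)) = -1891 + (13 + √(9 + 9)*(0 + 0 + 18 + 0)) = -1891 + (13 + √18*18) = -1891 + (13 + (3*√2)*18) = -1891 + (13 + 54*√2) = -1878 + 54*√2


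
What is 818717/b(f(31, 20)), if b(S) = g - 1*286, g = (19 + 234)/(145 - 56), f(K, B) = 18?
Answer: -72865813/25201 ≈ -2891.4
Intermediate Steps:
g = 253/89 ≈ 2.8427
b(S) = -25201/89 (b(S) = 253/89 - 1*286 = 253/89 - 286 = -25201/89)
818717/b(f(31, 20)) = 818717/(-25201/89) = 818717*(-89/25201) = -72865813/25201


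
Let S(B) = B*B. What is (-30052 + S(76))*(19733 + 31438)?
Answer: -1242227196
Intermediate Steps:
S(B) = B²
(-30052 + S(76))*(19733 + 31438) = (-30052 + 76²)*(19733 + 31438) = (-30052 + 5776)*51171 = -24276*51171 = -1242227196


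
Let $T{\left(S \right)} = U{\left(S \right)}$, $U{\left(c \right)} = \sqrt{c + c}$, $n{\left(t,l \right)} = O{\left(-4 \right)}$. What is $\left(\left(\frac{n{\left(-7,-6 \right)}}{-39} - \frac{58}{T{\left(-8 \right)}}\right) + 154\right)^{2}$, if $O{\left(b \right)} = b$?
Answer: $\frac{143201239}{6084} + \frac{174290 i}{39} \approx 23537.0 + 4469.0 i$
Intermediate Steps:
$n{\left(t,l \right)} = -4$
$U{\left(c \right)} = \sqrt{2} \sqrt{c}$ ($U{\left(c \right)} = \sqrt{2 c} = \sqrt{2} \sqrt{c}$)
$T{\left(S \right)} = \sqrt{2} \sqrt{S}$
$\left(\left(\frac{n{\left(-7,-6 \right)}}{-39} - \frac{58}{T{\left(-8 \right)}}\right) + 154\right)^{2} = \left(\left(- \frac{4}{-39} - \frac{58}{\sqrt{2} \sqrt{-8}}\right) + 154\right)^{2} = \left(\left(\left(-4\right) \left(- \frac{1}{39}\right) - \frac{58}{\sqrt{2} \cdot 2 i \sqrt{2}}\right) + 154\right)^{2} = \left(\left(\frac{4}{39} - \frac{58}{4 i}\right) + 154\right)^{2} = \left(\left(\frac{4}{39} - 58 \left(- \frac{i}{4}\right)\right) + 154\right)^{2} = \left(\left(\frac{4}{39} + \frac{29 i}{2}\right) + 154\right)^{2} = \left(\frac{6010}{39} + \frac{29 i}{2}\right)^{2}$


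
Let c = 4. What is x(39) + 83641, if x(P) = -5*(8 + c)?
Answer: 83581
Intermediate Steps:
x(P) = -60 (x(P) = -5*(8 + 4) = -5*12 = -60)
x(39) + 83641 = -60 + 83641 = 83581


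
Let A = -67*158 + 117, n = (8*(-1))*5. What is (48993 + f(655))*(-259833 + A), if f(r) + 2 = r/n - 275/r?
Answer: -6936620615017/524 ≈ -1.3238e+10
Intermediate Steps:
n = -40 (n = -8*5 = -40)
f(r) = -2 - 275/r - r/40 (f(r) = -2 + (r/(-40) - 275/r) = -2 + (r*(-1/40) - 275/r) = -2 + (-r/40 - 275/r) = -2 + (-275/r - r/40) = -2 - 275/r - r/40)
A = -10469 (A = -10586 + 117 = -10469)
(48993 + f(655))*(-259833 + A) = (48993 + (-2 - 275/655 - 1/40*655))*(-259833 - 10469) = (48993 + (-2 - 275*1/655 - 131/8))*(-270302) = (48993 + (-2 - 55/131 - 131/8))*(-270302) = (48993 - 19697/1048)*(-270302) = (51324967/1048)*(-270302) = -6936620615017/524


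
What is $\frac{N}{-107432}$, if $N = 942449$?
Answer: $- \frac{942449}{107432} \approx -8.7725$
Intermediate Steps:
$\frac{N}{-107432} = \frac{942449}{-107432} = 942449 \left(- \frac{1}{107432}\right) = - \frac{942449}{107432}$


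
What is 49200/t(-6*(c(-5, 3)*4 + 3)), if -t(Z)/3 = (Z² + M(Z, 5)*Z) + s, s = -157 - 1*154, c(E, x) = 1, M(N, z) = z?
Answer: -16400/1243 ≈ -13.194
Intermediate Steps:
s = -311 (s = -157 - 154 = -311)
t(Z) = 933 - 15*Z - 3*Z² (t(Z) = -3*((Z² + 5*Z) - 311) = -3*(-311 + Z² + 5*Z) = 933 - 15*Z - 3*Z²)
49200/t(-6*(c(-5, 3)*4 + 3)) = 49200/(933 - (-90)*(1*4 + 3) - 3*36*(1*4 + 3)²) = 49200/(933 - (-90)*(4 + 3) - 3*36*(4 + 3)²) = 49200/(933 - (-90)*7 - 3*(-6*7)²) = 49200/(933 - 15*(-42) - 3*(-42)²) = 49200/(933 + 630 - 3*1764) = 49200/(933 + 630 - 5292) = 49200/(-3729) = 49200*(-1/3729) = -16400/1243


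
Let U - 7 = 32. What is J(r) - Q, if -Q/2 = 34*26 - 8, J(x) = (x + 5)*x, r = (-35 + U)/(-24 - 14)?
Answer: 632286/361 ≈ 1751.5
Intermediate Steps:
U = 39 (U = 7 + 32 = 39)
r = -2/19 (r = (-35 + 39)/(-24 - 14) = 4/(-38) = 4*(-1/38) = -2/19 ≈ -0.10526)
J(x) = x*(5 + x) (J(x) = (5 + x)*x = x*(5 + x))
Q = -1752 (Q = -2*(34*26 - 8) = -2*(884 - 8) = -2*876 = -1752)
J(r) - Q = -2*(5 - 2/19)/19 - 1*(-1752) = -2/19*93/19 + 1752 = -186/361 + 1752 = 632286/361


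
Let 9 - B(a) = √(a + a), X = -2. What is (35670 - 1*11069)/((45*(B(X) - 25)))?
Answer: -98404/2925 + 24601*I/5850 ≈ -33.642 + 4.2053*I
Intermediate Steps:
B(a) = 9 - √2*√a (B(a) = 9 - √(a + a) = 9 - √(2*a) = 9 - √2*√a)
(35670 - 1*11069)/((45*(B(X) - 25))) = (35670 - 1*11069)/((45*((9 - √2*√(-2)) - 25))) = (35670 - 11069)/((45*((9 - √2*I*√2) - 25))) = 24601/((45*((9 - 2*I) - 25))) = 24601/((45*(-16 - 2*I))) = 24601/(-720 - 90*I) = 24601*((-720 + 90*I)/526500) = 24601*(-720 + 90*I)/526500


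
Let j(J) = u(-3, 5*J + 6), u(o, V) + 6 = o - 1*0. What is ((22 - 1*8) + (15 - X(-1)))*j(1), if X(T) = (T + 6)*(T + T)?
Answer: -351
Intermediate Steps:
X(T) = 2*T*(6 + T) (X(T) = (6 + T)*(2*T) = 2*T*(6 + T))
u(o, V) = -6 + o (u(o, V) = -6 + (o - 1*0) = -6 + (o + 0) = -6 + o)
j(J) = -9 (j(J) = -6 - 3 = -9)
((22 - 1*8) + (15 - X(-1)))*j(1) = ((22 - 1*8) + (15 - 2*(-1)*(6 - 1)))*(-9) = ((22 - 8) + (15 - 2*(-1)*5))*(-9) = (14 + (15 - 1*(-10)))*(-9) = (14 + (15 + 10))*(-9) = (14 + 25)*(-9) = 39*(-9) = -351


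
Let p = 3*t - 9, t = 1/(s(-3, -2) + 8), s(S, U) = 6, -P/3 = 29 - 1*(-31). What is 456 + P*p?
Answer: 14262/7 ≈ 2037.4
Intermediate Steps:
P = -180 (P = -3*(29 - 1*(-31)) = -3*(29 + 31) = -3*60 = -180)
t = 1/14 (t = 1/(6 + 8) = 1/14 ≈ 0.071429)
p = -123/14 (p = 3*(1/14) - 9 = 3/14 - 9 = -123/14 ≈ -8.7857)
456 + P*p = 456 - 180*(-123/14) = 456 + 11070/7 = 14262/7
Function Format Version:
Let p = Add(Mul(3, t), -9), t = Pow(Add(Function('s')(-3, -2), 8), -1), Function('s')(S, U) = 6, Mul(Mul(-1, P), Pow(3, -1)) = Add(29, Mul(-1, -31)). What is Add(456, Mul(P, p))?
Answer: Rational(14262, 7) ≈ 2037.4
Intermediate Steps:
P = -180 (P = Mul(-3, Add(29, Mul(-1, -31))) = Mul(-3, Add(29, 31)) = Mul(-3, 60) = -180)
t = Rational(1, 14) (t = Pow(Add(6, 8), -1) = Pow(14, -1) = Rational(1, 14) ≈ 0.071429)
p = Rational(-123, 14) (p = Add(Mul(3, Rational(1, 14)), -9) = Add(Rational(3, 14), -9) = Rational(-123, 14) ≈ -8.7857)
Add(456, Mul(P, p)) = Add(456, Mul(-180, Rational(-123, 14))) = Add(456, Rational(11070, 7)) = Rational(14262, 7)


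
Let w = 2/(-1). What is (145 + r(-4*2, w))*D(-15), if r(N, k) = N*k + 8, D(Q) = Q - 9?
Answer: -4056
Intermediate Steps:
D(Q) = -9 + Q
w = -2 (w = 2*(-1) = -2)
r(N, k) = 8 + N*k
(145 + r(-4*2, w))*D(-15) = (145 + (8 - 4*2*(-2)))*(-9 - 15) = (145 + (8 - 8*(-2)))*(-24) = (145 + (8 + 16))*(-24) = (145 + 24)*(-24) = 169*(-24) = -4056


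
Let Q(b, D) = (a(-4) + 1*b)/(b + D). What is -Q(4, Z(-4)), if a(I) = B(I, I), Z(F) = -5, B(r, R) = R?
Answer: 0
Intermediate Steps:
a(I) = I
Q(b, D) = (-4 + b)/(D + b) (Q(b, D) = (-4 + 1*b)/(b + D) = (-4 + b)/(D + b))
-Q(4, Z(-4)) = -(-4 + 4)/(-5 + 4) = -0/(-1) = -(-1)*0 = -1*0 = 0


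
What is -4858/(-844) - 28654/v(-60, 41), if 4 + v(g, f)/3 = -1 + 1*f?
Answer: -1478707/5697 ≈ -259.56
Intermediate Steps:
v(g, f) = -15 + 3*f (v(g, f) = -12 + 3*(-1 + 1*f) = -12 + 3*(-1 + f) = -12 + (-3 + 3*f) = -15 + 3*f)
-4858/(-844) - 28654/v(-60, 41) = -4858/(-844) - 28654/(-15 + 3*41) = -4858*(-1/844) - 28654/(-15 + 123) = 2429/422 - 28654/108 = 2429/422 - 28654*1/108 = 2429/422 - 14327/54 = -1478707/5697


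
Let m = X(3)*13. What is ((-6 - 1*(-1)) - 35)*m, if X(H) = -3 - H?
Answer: 3120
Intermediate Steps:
m = -78 (m = (-3 - 1*3)*13 = (-3 - 3)*13 = -6*13 = -78)
((-6 - 1*(-1)) - 35)*m = ((-6 - 1*(-1)) - 35)*(-78) = ((-6 + 1) - 35)*(-78) = (-5 - 35)*(-78) = -40*(-78) = 3120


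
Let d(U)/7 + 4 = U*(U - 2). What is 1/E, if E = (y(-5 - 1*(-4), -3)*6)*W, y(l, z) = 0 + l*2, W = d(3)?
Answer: 1/84 ≈ 0.011905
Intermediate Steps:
d(U) = -28 + 7*U*(-2 + U) (d(U) = -28 + 7*(U*(U - 2)) = -28 + 7*(U*(-2 + U)) = -28 + 7*U*(-2 + U))
W = -7 (W = -28 - 14*3 + 7*3² = -28 - 42 + 7*9 = -28 - 42 + 63 = -7)
y(l, z) = 2*l (y(l, z) = 0 + 2*l = 2*l)
E = 84 (E = ((2*(-5 - 1*(-4)))*6)*(-7) = ((2*(-5 + 4))*6)*(-7) = ((2*(-1))*6)*(-7) = -2*6*(-7) = -12*(-7) = 84)
1/E = 1/84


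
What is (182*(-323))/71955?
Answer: -4522/5535 ≈ -0.81698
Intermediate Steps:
(182*(-323))/71955 = -58786*1/71955 = -4522/5535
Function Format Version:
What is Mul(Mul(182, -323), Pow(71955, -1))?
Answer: Rational(-4522, 5535) ≈ -0.81698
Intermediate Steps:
Mul(Mul(182, -323), Pow(71955, -1)) = Mul(-58786, Rational(1, 71955)) = Rational(-4522, 5535)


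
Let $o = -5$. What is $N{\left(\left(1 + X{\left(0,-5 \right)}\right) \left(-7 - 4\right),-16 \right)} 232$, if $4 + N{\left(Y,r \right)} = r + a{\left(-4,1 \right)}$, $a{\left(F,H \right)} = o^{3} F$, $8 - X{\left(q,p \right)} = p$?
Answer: $111360$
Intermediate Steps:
$X{\left(q,p \right)} = 8 - p$
$a{\left(F,H \right)} = - 125 F$ ($a{\left(F,H \right)} = \left(-5\right)^{3} F = - 125 F$)
$N{\left(Y,r \right)} = 496 + r$ ($N{\left(Y,r \right)} = -4 + \left(r - -500\right) = -4 + \left(r + 500\right) = -4 + \left(500 + r\right) = 496 + r$)
$N{\left(\left(1 + X{\left(0,-5 \right)}\right) \left(-7 - 4\right),-16 \right)} 232 = \left(496 - 16\right) 232 = 480 \cdot 232 = 111360$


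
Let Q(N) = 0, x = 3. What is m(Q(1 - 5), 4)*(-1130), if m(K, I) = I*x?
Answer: -13560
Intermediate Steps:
m(K, I) = 3*I (m(K, I) = I*3 = 3*I)
m(Q(1 - 5), 4)*(-1130) = (3*4)*(-1130) = 12*(-1130) = -13560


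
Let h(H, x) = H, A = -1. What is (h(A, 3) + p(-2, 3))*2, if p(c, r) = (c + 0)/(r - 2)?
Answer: -6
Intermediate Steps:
p(c, r) = c/(-2 + r)
(h(A, 3) + p(-2, 3))*2 = (-1 - 2/(-2 + 3))*2 = (-1 - 2/1)*2 = (-1 - 2*1)*2 = (-1 - 2)*2 = -3*2 = -6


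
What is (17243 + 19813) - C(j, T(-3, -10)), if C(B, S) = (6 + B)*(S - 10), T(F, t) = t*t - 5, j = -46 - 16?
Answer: 41816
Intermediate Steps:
j = -62
T(F, t) = -5 + t² (T(F, t) = t² - 5 = -5 + t²)
C(B, S) = (-10 + S)*(6 + B) (C(B, S) = (6 + B)*(-10 + S) = (-10 + S)*(6 + B))
(17243 + 19813) - C(j, T(-3, -10)) = (17243 + 19813) - (-60 - 10*(-62) + 6*(-5 + (-10)²) - 62*(-5 + (-10)²)) = 37056 - (-60 + 620 + 6*(-5 + 100) - 62*(-5 + 100)) = 37056 - (-60 + 620 + 6*95 - 62*95) = 37056 - (-60 + 620 + 570 - 5890) = 37056 - 1*(-4760) = 37056 + 4760 = 41816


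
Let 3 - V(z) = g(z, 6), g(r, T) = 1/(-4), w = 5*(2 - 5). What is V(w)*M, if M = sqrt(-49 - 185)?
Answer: 39*I*sqrt(26)/4 ≈ 49.715*I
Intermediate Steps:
w = -15 (w = 5*(-3) = -15)
M = 3*I*sqrt(26) (M = sqrt(-234) = 3*I*sqrt(26) ≈ 15.297*I)
g(r, T) = -1/4
V(z) = 13/4 (V(z) = 3 - 1*(-1/4) = 3 + 1/4 = 13/4)
V(w)*M = 13*(3*I*sqrt(26))/4 = 39*I*sqrt(26)/4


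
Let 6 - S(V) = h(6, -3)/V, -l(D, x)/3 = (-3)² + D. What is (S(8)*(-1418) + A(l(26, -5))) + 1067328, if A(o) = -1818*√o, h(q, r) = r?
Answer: 4233153/4 - 1818*I*√105 ≈ 1.0583e+6 - 18629.0*I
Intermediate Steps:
l(D, x) = -27 - 3*D (l(D, x) = -3*((-3)² + D) = -3*(9 + D) = -27 - 3*D)
S(V) = 6 + 3/V (S(V) = 6 - (-3)/V = 6 + 3/V)
(S(8)*(-1418) + A(l(26, -5))) + 1067328 = ((6 + 3/8)*(-1418) - 1818*√(-27 - 3*26)) + 1067328 = ((6 + 3*(⅛))*(-1418) - 1818*√(-27 - 78)) + 1067328 = ((6 + 3/8)*(-1418) - 1818*I*√105) + 1067328 = ((51/8)*(-1418) - 1818*I*√105) + 1067328 = (-36159/4 - 1818*I*√105) + 1067328 = 4233153/4 - 1818*I*√105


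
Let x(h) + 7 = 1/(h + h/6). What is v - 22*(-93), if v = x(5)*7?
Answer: 9991/5 ≈ 1998.2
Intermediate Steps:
x(h) = -7 + 6/(7*h) (x(h) = -7 + 1/(h + h/6) = -7 + 1/(7*h/6) = -7 + 6/(7*h))
v = -239/5 (v = (-7 + (6/7)/5)*7 = (-7 + (6/7)*(1/5))*7 = (-7 + 6/35)*7 = -239/35*7 = -239/5 ≈ -47.800)
v - 22*(-93) = -239/5 - 22*(-93) = -239/5 + 2046 = 9991/5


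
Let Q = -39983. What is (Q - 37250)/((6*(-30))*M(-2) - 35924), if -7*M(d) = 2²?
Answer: 540631/250748 ≈ 2.1561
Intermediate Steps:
M(d) = -4/7 (M(d) = -⅐*2² = -⅐*4 = -4/7)
(Q - 37250)/((6*(-30))*M(-2) - 35924) = (-39983 - 37250)/((6*(-30))*(-4/7) - 35924) = -77233/(-180*(-4/7) - 35924) = -77233/(720/7 - 35924) = -77233/(-250748/7) = -77233*(-7/250748) = 540631/250748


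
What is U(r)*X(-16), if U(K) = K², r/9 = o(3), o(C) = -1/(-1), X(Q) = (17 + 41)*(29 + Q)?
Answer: 61074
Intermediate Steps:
X(Q) = 1682 + 58*Q (X(Q) = 58*(29 + Q) = 1682 + 58*Q)
o(C) = 1 (o(C) = -1*(-1) = 1)
r = 9 (r = 9*1 = 9)
U(r)*X(-16) = 9²*(1682 + 58*(-16)) = 81*(1682 - 928) = 81*754 = 61074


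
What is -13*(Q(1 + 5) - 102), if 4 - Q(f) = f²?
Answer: 1742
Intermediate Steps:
Q(f) = 4 - f²
-13*(Q(1 + 5) - 102) = -13*((4 - (1 + 5)²) - 102) = -13*((4 - 1*6²) - 102) = -13*((4 - 1*36) - 102) = -13*((4 - 36) - 102) = -13*(-32 - 102) = -13*(-134) = 1742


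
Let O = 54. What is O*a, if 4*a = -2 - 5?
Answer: -189/2 ≈ -94.500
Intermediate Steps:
a = -7/4 (a = (-2 - 5)/4 = (¼)*(-7) = -7/4 ≈ -1.7500)
O*a = 54*(-7/4) = -189/2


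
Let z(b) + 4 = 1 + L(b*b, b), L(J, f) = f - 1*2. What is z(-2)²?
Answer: 49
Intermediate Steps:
L(J, f) = -2 + f (L(J, f) = f - 2 = -2 + f)
z(b) = -5 + b (z(b) = -4 + (1 + (-2 + b)) = -4 + (-1 + b) = -5 + b)
z(-2)² = (-5 - 2)² = (-7)² = 49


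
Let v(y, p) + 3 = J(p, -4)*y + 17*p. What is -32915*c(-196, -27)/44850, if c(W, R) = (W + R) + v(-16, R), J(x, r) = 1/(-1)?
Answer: 1468009/2990 ≈ 490.97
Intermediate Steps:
J(x, r) = -1
v(y, p) = -3 - y + 17*p (v(y, p) = -3 + (-y + 17*p) = -3 - y + 17*p)
c(W, R) = 13 + W + 18*R (c(W, R) = (W + R) + (-3 - 1*(-16) + 17*R) = (R + W) + (-3 + 16 + 17*R) = (R + W) + (13 + 17*R) = 13 + W + 18*R)
-32915*c(-196, -27)/44850 = -32915/(44850/(13 - 196 + 18*(-27))) = -32915/(44850/(13 - 196 - 486)) = -32915/(44850/(-669)) = -32915/(44850*(-1/669)) = -32915/(-14950/223) = -32915*(-223/14950) = 1468009/2990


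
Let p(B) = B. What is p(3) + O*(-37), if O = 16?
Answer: -589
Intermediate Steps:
p(3) + O*(-37) = 3 + 16*(-37) = 3 - 592 = -589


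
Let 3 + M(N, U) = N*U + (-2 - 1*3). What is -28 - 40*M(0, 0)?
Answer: 292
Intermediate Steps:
M(N, U) = -8 + N*U (M(N, U) = -3 + (N*U + (-2 - 1*3)) = -3 + (N*U + (-2 - 3)) = -3 + (N*U - 5) = -3 + (-5 + N*U) = -8 + N*U)
-28 - 40*M(0, 0) = -28 - 40*(-8 + 0*0) = -28 - 40*(-8 + 0) = -28 - 40*(-8) = -28 + 320 = 292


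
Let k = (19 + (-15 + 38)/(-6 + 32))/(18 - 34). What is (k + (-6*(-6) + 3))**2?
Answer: 246709849/173056 ≈ 1425.6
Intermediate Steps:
k = -517/416 (k = (19 + 23/26)/(-16) = (19 + 23*(1/26))*(-1/16) = (19 + 23/26)*(-1/16) = (517/26)*(-1/16) = -517/416 ≈ -1.2428)
(k + (-6*(-6) + 3))**2 = (-517/416 + (-6*(-6) + 3))**2 = (-517/416 + (36 + 3))**2 = (-517/416 + 39)**2 = (15707/416)**2 = 246709849/173056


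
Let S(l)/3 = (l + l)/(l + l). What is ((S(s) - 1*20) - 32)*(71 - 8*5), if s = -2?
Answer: -1519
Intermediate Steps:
S(l) = 3 (S(l) = 3*((l + l)/(l + l)) = 3*((2*l)/((2*l))) = 3*((2*l)*(1/(2*l))) = 3*1 = 3)
((S(s) - 1*20) - 32)*(71 - 8*5) = ((3 - 1*20) - 32)*(71 - 8*5) = ((3 - 20) - 32)*(71 - 1*40) = (-17 - 32)*(71 - 40) = -49*31 = -1519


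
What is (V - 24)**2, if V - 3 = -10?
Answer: 961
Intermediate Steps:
V = -7 (V = 3 - 10 = -7)
(V - 24)**2 = (-7 - 24)**2 = (-31)**2 = 961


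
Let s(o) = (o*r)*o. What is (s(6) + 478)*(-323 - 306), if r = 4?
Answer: -391238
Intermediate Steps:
s(o) = 4*o² (s(o) = (o*4)*o = (4*o)*o = 4*o²)
(s(6) + 478)*(-323 - 306) = (4*6² + 478)*(-323 - 306) = (4*36 + 478)*(-629) = (144 + 478)*(-629) = 622*(-629) = -391238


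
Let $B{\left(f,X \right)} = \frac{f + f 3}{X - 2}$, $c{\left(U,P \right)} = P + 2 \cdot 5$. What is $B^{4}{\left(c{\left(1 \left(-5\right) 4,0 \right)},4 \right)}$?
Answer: $160000$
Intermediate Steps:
$c{\left(U,P \right)} = 10 + P$ ($c{\left(U,P \right)} = P + 10 = 10 + P$)
$B{\left(f,X \right)} = \frac{4 f}{-2 + X}$ ($B{\left(f,X \right)} = \frac{f + 3 f}{-2 + X} = \frac{4 f}{-2 + X}$)
$B^{4}{\left(c{\left(1 \left(-5\right) 4,0 \right)},4 \right)} = \left(\frac{4 \left(10 + 0\right)}{-2 + 4}\right)^{4} = \left(4 \cdot 10 \cdot \frac{1}{2}\right)^{4} = 20^{4} = 160000$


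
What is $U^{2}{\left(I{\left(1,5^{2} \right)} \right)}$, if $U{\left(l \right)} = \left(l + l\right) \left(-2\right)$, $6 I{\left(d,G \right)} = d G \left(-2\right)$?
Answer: $\frac{10000}{9} \approx 1111.1$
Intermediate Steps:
$I{\left(d,G \right)} = - \frac{G d}{3}$ ($I{\left(d,G \right)} = \frac{d G \left(-2\right)}{6} = \frac{G d \left(-2\right)}{6} = \frac{\left(-2\right) G d}{6} = - \frac{G d}{3}$)
$U{\left(l \right)} = - 4 l$ ($U{\left(l \right)} = 2 l \left(-2\right) = - 4 l$)
$U^{2}{\left(I{\left(1,5^{2} \right)} \right)} = \left(- 4 \left(\left(- \frac{1}{3}\right) 5^{2} \cdot 1\right)\right)^{2} = \left(- 4 \left(\left(- \frac{1}{3}\right) 25 \cdot 1\right)\right)^{2} = \left(\left(-4\right) \left(- \frac{25}{3}\right)\right)^{2} = \left(\frac{100}{3}\right)^{2} = \frac{10000}{9}$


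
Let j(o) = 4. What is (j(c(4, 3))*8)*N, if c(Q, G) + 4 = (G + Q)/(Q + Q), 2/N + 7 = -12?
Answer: -64/19 ≈ -3.3684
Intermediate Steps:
N = -2/19 (N = 2/(-7 - 12) = 2/(-19) = 2*(-1/19) = -2/19 ≈ -0.10526)
c(Q, G) = -4 + (G + Q)/(2*Q) (c(Q, G) = -4 + (G + Q)/(Q + Q) = -4 + (G + Q)/((2*Q)) = -4 + (G + Q)*(1/(2*Q)) = -4 + (G + Q)/(2*Q))
(j(c(4, 3))*8)*N = (4*8)*(-2/19) = 32*(-2/19) = -64/19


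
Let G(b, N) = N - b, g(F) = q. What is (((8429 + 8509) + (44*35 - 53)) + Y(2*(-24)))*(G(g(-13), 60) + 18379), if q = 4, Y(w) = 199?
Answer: 343333440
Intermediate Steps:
g(F) = 4
(((8429 + 8509) + (44*35 - 53)) + Y(2*(-24)))*(G(g(-13), 60) + 18379) = (((8429 + 8509) + (44*35 - 53)) + 199)*((60 - 1*4) + 18379) = ((16938 + (1540 - 53)) + 199)*((60 - 4) + 18379) = ((16938 + 1487) + 199)*(56 + 18379) = (18425 + 199)*18435 = 18624*18435 = 343333440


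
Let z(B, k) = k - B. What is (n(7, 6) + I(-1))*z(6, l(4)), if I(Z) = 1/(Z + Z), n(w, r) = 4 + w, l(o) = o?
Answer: -21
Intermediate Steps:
I(Z) = 1/(2*Z)
(n(7, 6) + I(-1))*z(6, l(4)) = ((4 + 7) + (½)/(-1))*(4 - 1*6) = (11 + (½)*(-1))*(4 - 6) = (11 - ½)*(-2) = (21/2)*(-2) = -21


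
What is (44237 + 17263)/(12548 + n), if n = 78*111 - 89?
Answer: 20500/7039 ≈ 2.9123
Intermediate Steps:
n = 8569 (n = 8658 - 89 = 8569)
(44237 + 17263)/(12548 + n) = (44237 + 17263)/(12548 + 8569) = 61500/21117 = 61500*(1/21117) = 20500/7039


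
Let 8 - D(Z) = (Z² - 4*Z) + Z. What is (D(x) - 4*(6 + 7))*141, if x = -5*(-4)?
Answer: -54144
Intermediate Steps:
x = 20
D(Z) = 8 - Z² + 3*Z (D(Z) = 8 - ((Z² - 4*Z) + Z) = 8 - (Z² - 3*Z) = 8 + (-Z² + 3*Z) = 8 - Z² + 3*Z)
(D(x) - 4*(6 + 7))*141 = ((8 - 1*20² + 3*20) - 4*(6 + 7))*141 = ((8 - 1*400 + 60) - 4*13)*141 = ((8 - 400 + 60) - 52)*141 = (-332 - 52)*141 = -384*141 = -54144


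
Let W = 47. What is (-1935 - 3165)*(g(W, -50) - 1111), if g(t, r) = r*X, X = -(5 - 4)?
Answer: 5411100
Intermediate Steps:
X = -1 (X = -1*1 = -1)
g(t, r) = -r (g(t, r) = r*(-1) = -r)
(-1935 - 3165)*(g(W, -50) - 1111) = (-1935 - 3165)*(-1*(-50) - 1111) = -5100*(50 - 1111) = -5100*(-1061) = 5411100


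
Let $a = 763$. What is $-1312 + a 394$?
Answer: $299310$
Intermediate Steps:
$-1312 + a 394 = -1312 + 763 \cdot 394 = -1312 + 300622 = 299310$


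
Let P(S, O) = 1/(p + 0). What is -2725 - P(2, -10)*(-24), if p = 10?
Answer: -13613/5 ≈ -2722.6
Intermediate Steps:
P(S, O) = ⅒ (P(S, O) = 1/(10 + 0) = 1/10 = ⅒)
-2725 - P(2, -10)*(-24) = -2725 - (-24)/10 = -2725 - 1*(-12/5) = -2725 + 12/5 = -13613/5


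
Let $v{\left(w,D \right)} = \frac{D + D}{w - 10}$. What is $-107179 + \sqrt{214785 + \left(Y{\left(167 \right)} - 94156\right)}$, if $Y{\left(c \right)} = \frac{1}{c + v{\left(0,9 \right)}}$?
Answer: $-107179 + \frac{\sqrt{82302275734}}{826} \approx -1.0683 \cdot 10^{5}$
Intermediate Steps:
$v{\left(w,D \right)} = \frac{2 D}{-10 + w}$
$Y{\left(c \right)} = \frac{1}{- \frac{9}{5} + c}$ ($Y{\left(c \right)} = \frac{1}{c + 2 \cdot 9 \frac{1}{-10 + 0}} = \frac{1}{c + 2 \cdot 9 \frac{1}{-10}} = \frac{1}{c + 2 \cdot 9 \left(- \frac{1}{10}\right)} = \frac{1}{c - \frac{9}{5}} = \frac{1}{- \frac{9}{5} + c}$)
$-107179 + \sqrt{214785 + \left(Y{\left(167 \right)} - 94156\right)} = -107179 + \sqrt{214785 + \left(\frac{5}{-9 + 5 \cdot 167} - 94156\right)} = -107179 + \sqrt{214785 - \left(94156 - \frac{5}{-9 + 835}\right)} = -107179 + \sqrt{214785 - \left(94156 - \frac{5}{826}\right)} = -107179 + \sqrt{214785 + \left(5 \cdot \frac{1}{826} - 94156\right)} = -107179 + \sqrt{214785 + \left(\frac{5}{826} - 94156\right)} = -107179 + \sqrt{214785 - \frac{77772851}{826}} = -107179 + \sqrt{\frac{99639559}{826}} = -107179 + \frac{\sqrt{82302275734}}{826}$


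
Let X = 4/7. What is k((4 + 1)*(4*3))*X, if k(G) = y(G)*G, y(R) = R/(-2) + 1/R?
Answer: -1028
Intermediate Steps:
X = 4/7 (X = 4*(⅐) = 4/7 ≈ 0.57143)
y(R) = 1/R - R/2 (y(R) = R*(-½) + 1/R = -R/2 + 1/R = 1/R - R/2)
k(G) = G*(1/G - G/2) (k(G) = (1/G - G/2)*G = G*(1/G - G/2))
k((4 + 1)*(4*3))*X = (1 - 144*(4 + 1)²/2)*(4/7) = (1 - (5*12)²/2)*(4/7) = (1 - ½*60²)*(4/7) = (1 - ½*3600)*(4/7) = (1 - 1800)*(4/7) = -1799*4/7 = -1028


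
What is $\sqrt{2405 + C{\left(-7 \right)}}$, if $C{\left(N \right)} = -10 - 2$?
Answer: $\sqrt{2393} \approx 48.918$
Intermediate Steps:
$C{\left(N \right)} = -12$
$\sqrt{2405 + C{\left(-7 \right)}} = \sqrt{2405 - 12} = \sqrt{2393}$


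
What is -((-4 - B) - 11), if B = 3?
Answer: 18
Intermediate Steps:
-((-4 - B) - 11) = -((-4 - 1*3) - 11) = -((-4 - 3) - 11) = -(-7 - 11) = -1*(-18) = 18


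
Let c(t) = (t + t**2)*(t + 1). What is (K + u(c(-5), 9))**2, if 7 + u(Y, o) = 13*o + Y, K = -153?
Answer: 15129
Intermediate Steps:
c(t) = (1 + t)*(t + t**2) (c(t) = (t + t**2)*(1 + t) = (1 + t)*(t + t**2))
u(Y, o) = -7 + Y + 13*o (u(Y, o) = -7 + (13*o + Y) = -7 + (Y + 13*o) = -7 + Y + 13*o)
(K + u(c(-5), 9))**2 = (-153 + (-7 - 5*(1 + (-5)**2 + 2*(-5)) + 13*9))**2 = (-153 + (-7 - 5*(1 + 25 - 10) + 117))**2 = (-153 + (-7 - 5*16 + 117))**2 = (-153 + (-7 - 80 + 117))**2 = (-153 + 30)**2 = (-123)**2 = 15129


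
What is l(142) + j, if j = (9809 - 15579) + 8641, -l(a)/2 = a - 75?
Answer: 2737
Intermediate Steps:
l(a) = 150 - 2*a (l(a) = -2*(a - 75) = -2*(-75 + a) = 150 - 2*a)
j = 2871 (j = -5770 + 8641 = 2871)
l(142) + j = (150 - 2*142) + 2871 = (150 - 284) + 2871 = -134 + 2871 = 2737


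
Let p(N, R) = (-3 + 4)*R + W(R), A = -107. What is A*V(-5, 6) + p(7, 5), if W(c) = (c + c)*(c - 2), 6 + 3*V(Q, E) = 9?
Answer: -72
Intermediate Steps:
V(Q, E) = 1 (V(Q, E) = -2 + (1/3)*9 = -2 + 3 = 1)
W(c) = 2*c*(-2 + c) (W(c) = (2*c)*(-2 + c) = 2*c*(-2 + c))
p(N, R) = R + 2*R*(-2 + R) (p(N, R) = (-3 + 4)*R + 2*R*(-2 + R) = 1*R + 2*R*(-2 + R) = R + 2*R*(-2 + R))
A*V(-5, 6) + p(7, 5) = -107*1 + 5*(-3 + 2*5) = -107 + 5*(-3 + 10) = -107 + 5*7 = -107 + 35 = -72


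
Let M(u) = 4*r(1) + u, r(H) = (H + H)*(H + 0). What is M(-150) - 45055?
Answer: -45197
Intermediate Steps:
r(H) = 2*H² (r(H) = (2*H)*H = 2*H²)
M(u) = 8 + u (M(u) = 4*(2*1²) + u = 4*(2*1) + u = 4*2 + u = 8 + u)
M(-150) - 45055 = (8 - 150) - 45055 = -142 - 45055 = -45197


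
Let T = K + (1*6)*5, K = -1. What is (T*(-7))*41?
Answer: -8323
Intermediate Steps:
T = 29 (T = -1 + (1*6)*5 = -1 + 6*5 = -1 + 30 = 29)
(T*(-7))*41 = (29*(-7))*41 = -203*41 = -8323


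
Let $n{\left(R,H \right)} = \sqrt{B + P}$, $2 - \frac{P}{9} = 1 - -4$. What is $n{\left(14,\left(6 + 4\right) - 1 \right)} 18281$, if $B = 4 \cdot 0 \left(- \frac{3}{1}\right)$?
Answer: $54843 i \sqrt{3} \approx 94991.0 i$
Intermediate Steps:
$B = 0$ ($B = 0 \left(\left(-3\right) 1\right) = 0 \left(-3\right) = 0$)
$P = -27$ ($P = 18 - 9 \left(1 - -4\right) = 18 - 9 \left(1 + 4\right) = 18 - 45 = -27$)
$n{\left(R,H \right)} = 3 i \sqrt{3}$ ($n{\left(R,H \right)} = \sqrt{0 - 27} = \sqrt{-27} = 3 i \sqrt{3}$)
$n{\left(14,\left(6 + 4\right) - 1 \right)} 18281 = 3 i \sqrt{3} \cdot 18281 = 54843 i \sqrt{3}$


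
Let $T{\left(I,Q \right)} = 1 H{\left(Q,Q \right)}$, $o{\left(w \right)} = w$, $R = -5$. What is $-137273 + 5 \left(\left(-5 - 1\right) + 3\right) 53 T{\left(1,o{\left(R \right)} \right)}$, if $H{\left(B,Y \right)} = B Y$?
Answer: $-157148$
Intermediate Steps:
$T{\left(I,Q \right)} = Q^{2}$ ($T{\left(I,Q \right)} = 1 Q Q = 1 Q^{2} = Q^{2}$)
$-137273 + 5 \left(\left(-5 - 1\right) + 3\right) 53 T{\left(1,o{\left(R \right)} \right)} = -137273 + 5 \left(\left(-5 - 1\right) + 3\right) 53 \left(-5\right)^{2} = -137273 + 5 \left(\left(-5 - 1\right) + 3\right) 53 \cdot 25 = -137273 + 5 \left(-6 + 3\right) 53 \cdot 25 = -137273 + 5 \left(-3\right) 53 \cdot 25 = -137273 + \left(-15\right) 53 \cdot 25 = -137273 - 19875 = -157148$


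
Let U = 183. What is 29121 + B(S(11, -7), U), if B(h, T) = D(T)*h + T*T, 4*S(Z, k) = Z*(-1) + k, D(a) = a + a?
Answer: 60963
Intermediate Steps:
D(a) = 2*a
S(Z, k) = -Z/4 + k/4 (S(Z, k) = (Z*(-1) + k)/4 = (-Z + k)/4 = (k - Z)/4 = -Z/4 + k/4)
B(h, T) = T**2 + 2*T*h (B(h, T) = (2*T)*h + T*T = 2*T*h + T**2 = T**2 + 2*T*h)
29121 + B(S(11, -7), U) = 29121 + 183*(183 + 2*(-1/4*11 + (1/4)*(-7))) = 29121 + 183*(183 + 2*(-11/4 - 7/4)) = 29121 + 183*(183 + 2*(-9/2)) = 29121 + 183*(183 - 9) = 29121 + 183*174 = 29121 + 31842 = 60963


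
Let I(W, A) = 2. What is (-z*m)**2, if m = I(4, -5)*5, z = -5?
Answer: 2500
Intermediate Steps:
m = 10 (m = 2*5 = 10)
(-z*m)**2 = (-(-5)*10)**2 = (-1*(-50))**2 = 50**2 = 2500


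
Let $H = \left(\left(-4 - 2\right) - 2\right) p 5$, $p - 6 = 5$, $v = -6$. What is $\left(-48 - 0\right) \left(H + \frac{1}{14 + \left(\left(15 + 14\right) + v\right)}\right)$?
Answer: $\frac{781392}{37} \approx 21119.0$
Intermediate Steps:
$p = 11$ ($p = 6 + 5 = 11$)
$H = -440$ ($H = \left(\left(-4 - 2\right) - 2\right) 11 \cdot 5 = \left(-6 - 2\right) 11 \cdot 5 = \left(-8\right) 11 \cdot 5 = \left(-88\right) 5 = -440$)
$\left(-48 - 0\right) \left(H + \frac{1}{14 + \left(\left(15 + 14\right) + v\right)}\right) = \left(-48 - 0\right) \left(-440 + \frac{1}{14 + \left(\left(15 + 14\right) - 6\right)}\right) = \left(-48 + 0\right) \left(-440 + \frac{1}{14 + \left(29 - 6\right)}\right) = - 48 \left(-440 + \frac{1}{14 + 23}\right) = - 48 \left(-440 + \frac{1}{37}\right) = \left(-48\right) \left(- \frac{16279}{37}\right) = \frac{781392}{37}$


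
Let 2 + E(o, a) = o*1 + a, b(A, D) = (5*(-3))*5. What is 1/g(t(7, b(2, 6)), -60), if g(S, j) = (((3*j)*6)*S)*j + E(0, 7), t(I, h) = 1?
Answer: 1/64805 ≈ 1.5431e-5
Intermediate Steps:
b(A, D) = -75 (b(A, D) = -15*5 = -75)
E(o, a) = -2 + a + o (E(o, a) = -2 + (o*1 + a) = -2 + (o + a) = -2 + (a + o) = -2 + a + o)
g(S, j) = 5 + 18*S*j² (g(S, j) = (((3*j)*6)*S)*j + (-2 + 7 + 0) = ((18*j)*S)*j + 5 = (18*S*j)*j + 5 = 18*S*j² + 5 = 5 + 18*S*j²)
1/g(t(7, b(2, 6)), -60) = 1/(5 + 18*1*(-60)²) = 1/(5 + 18*1*3600) = 1/(5 + 64800) = 1/64805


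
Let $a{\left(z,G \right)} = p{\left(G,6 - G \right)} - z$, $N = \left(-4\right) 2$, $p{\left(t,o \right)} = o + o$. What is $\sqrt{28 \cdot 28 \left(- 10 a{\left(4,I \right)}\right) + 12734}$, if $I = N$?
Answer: $i \sqrt{175426} \approx 418.84 i$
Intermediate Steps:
$p{\left(t,o \right)} = 2 o$
$N = -8$
$I = -8$
$a{\left(z,G \right)} = 12 - z - 2 G$ ($a{\left(z,G \right)} = 2 \left(6 - G\right) - z = \left(12 - 2 G\right) - z = 12 - z - 2 G$)
$\sqrt{28 \cdot 28 \left(- 10 a{\left(4,I \right)}\right) + 12734} = \sqrt{28 \cdot 28 \left(- 10 \left(12 - 4 - -16\right)\right) + 12734} = \sqrt{784 \left(- 10 \left(12 - 4 + 16\right)\right) + 12734} = \sqrt{784 \left(\left(-10\right) 24\right) + 12734} = \sqrt{784 \left(-240\right) + 12734} = \sqrt{-188160 + 12734} = \sqrt{-175426} = i \sqrt{175426}$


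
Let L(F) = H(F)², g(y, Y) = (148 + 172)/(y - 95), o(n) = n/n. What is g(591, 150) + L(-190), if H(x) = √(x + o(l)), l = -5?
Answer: -5839/31 ≈ -188.35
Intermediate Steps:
o(n) = 1
g(y, Y) = 320/(-95 + y)
H(x) = √(1 + x) (H(x) = √(x + 1) = √(1 + x))
L(F) = 1 + F (L(F) = (√(1 + F))² = 1 + F)
g(591, 150) + L(-190) = 320/(-95 + 591) + (1 - 190) = 320/496 - 189 = 320*(1/496) - 189 = 20/31 - 189 = -5839/31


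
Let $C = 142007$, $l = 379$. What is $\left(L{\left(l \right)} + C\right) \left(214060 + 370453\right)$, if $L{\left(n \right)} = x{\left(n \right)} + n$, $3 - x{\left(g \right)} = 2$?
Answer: $83227052531$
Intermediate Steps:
$x{\left(g \right)} = 1$ ($x{\left(g \right)} = 3 - 2 = 1$)
$L{\left(n \right)} = 1 + n$
$\left(L{\left(l \right)} + C\right) \left(214060 + 370453\right) = \left(\left(1 + 379\right) + 142007\right) \left(214060 + 370453\right) = \left(380 + 142007\right) 584513 = 142387 \cdot 584513 = 83227052531$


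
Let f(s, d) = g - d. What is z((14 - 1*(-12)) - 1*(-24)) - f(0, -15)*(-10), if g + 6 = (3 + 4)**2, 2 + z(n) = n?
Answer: 628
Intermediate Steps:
z(n) = -2 + n
g = 43 (g = -6 + (3 + 4)**2 = -6 + 7**2 = -6 + 49 = 43)
f(s, d) = 43 - d
z((14 - 1*(-12)) - 1*(-24)) - f(0, -15)*(-10) = (-2 + ((14 - 1*(-12)) - 1*(-24))) - (43 - 1*(-15))*(-10) = (-2 + ((14 + 12) + 24)) - (43 + 15)*(-10) = (-2 + (26 + 24)) - 58*(-10) = (-2 + 50) - 1*(-580) = 48 + 580 = 628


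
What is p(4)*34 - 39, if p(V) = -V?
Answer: -175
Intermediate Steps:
p(4)*34 - 39 = -1*4*34 - 39 = -4*34 - 39 = -136 - 39 = -175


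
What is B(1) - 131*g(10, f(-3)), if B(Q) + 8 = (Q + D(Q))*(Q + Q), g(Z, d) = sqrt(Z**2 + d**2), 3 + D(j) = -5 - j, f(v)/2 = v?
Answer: -24 - 262*sqrt(34) ≈ -1551.7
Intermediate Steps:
f(v) = 2*v
D(j) = -8 - j (D(j) = -3 + (-5 - j) = -8 - j)
B(Q) = -8 - 16*Q (B(Q) = -8 + (Q + (-8 - Q))*(Q + Q) = -8 - 16*Q)
B(1) - 131*g(10, f(-3)) = (-8 - 16*1) - 131*sqrt(10**2 + (2*(-3))**2) = (-8 - 16) - 131*sqrt(100 + (-6)**2) = -24 - 131*sqrt(100 + 36) = -24 - 262*sqrt(34)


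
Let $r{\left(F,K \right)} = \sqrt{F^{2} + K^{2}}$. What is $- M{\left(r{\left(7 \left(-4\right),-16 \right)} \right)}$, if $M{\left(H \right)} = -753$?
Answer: $753$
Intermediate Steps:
$- M{\left(r{\left(7 \left(-4\right),-16 \right)} \right)} = \left(-1\right) \left(-753\right) = 753$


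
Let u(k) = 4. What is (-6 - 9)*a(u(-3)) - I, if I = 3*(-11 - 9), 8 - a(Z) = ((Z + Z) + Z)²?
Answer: 2100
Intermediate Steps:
a(Z) = 8 - 9*Z² (a(Z) = 8 - ((Z + Z) + Z)² = 8 - (2*Z + Z)² = 8 - (3*Z)² = 8 - 9*Z²)
I = -60 (I = 3*(-20) = -60)
(-6 - 9)*a(u(-3)) - I = (-6 - 9)*(8 - 9*4²) - 1*(-60) = -15*(8 - 9*16) + 60 = -15*(8 - 144) + 60 = -15*(-136) + 60 = 2040 + 60 = 2100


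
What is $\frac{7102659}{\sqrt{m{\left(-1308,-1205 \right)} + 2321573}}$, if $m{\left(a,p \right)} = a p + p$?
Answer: $\frac{2367553 \sqrt{974127}}{649418} \approx 3598.2$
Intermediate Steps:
$m{\left(a,p \right)} = p + a p$
$\frac{7102659}{\sqrt{m{\left(-1308,-1205 \right)} + 2321573}} = \frac{7102659}{\sqrt{- 1205 \left(1 - 1308\right) + 2321573}} = \frac{7102659}{\sqrt{\left(-1205\right) \left(-1307\right) + 2321573}} = \frac{7102659}{\sqrt{1574935 + 2321573}} = \frac{7102659}{\sqrt{3896508}} = \frac{7102659}{2 \sqrt{974127}} = 7102659 \frac{\sqrt{974127}}{1948254} = \frac{2367553 \sqrt{974127}}{649418}$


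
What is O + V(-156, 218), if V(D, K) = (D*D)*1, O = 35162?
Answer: 59498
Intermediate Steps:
V(D, K) = D**2 (V(D, K) = D**2*1 = D**2)
O + V(-156, 218) = 35162 + (-156)**2 = 35162 + 24336 = 59498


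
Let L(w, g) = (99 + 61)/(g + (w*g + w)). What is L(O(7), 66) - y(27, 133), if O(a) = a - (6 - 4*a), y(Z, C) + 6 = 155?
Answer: -299181/2009 ≈ -148.92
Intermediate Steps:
y(Z, C) = 149 (y(Z, C) = -6 + 155 = 149)
O(a) = -6 + 5*a (O(a) = a + (-6 + 4*a) = -6 + 5*a)
L(w, g) = 160/(g + w + g*w) (L(w, g) = 160/(g + (g*w + w)) = 160/(g + (w + g*w)) = 160/(g + w + g*w))
L(O(7), 66) - y(27, 133) = 160/(66 + (-6 + 5*7) + 66*(-6 + 5*7)) - 1*149 = 160/(66 + (-6 + 35) + 66*(-6 + 35)) - 149 = 160/(66 + 29 + 66*29) - 149 = 160/(66 + 29 + 1914) - 149 = 160/2009 - 149 = -299181/2009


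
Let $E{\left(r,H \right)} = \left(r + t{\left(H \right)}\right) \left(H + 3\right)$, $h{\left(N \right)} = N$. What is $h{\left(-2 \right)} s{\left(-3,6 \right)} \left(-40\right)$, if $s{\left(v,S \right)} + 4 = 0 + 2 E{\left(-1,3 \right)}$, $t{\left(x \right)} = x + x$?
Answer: $4480$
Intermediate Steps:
$t{\left(x \right)} = 2 x$
$E{\left(r,H \right)} = \left(3 + H\right) \left(r + 2 H\right)$ ($E{\left(r,H \right)} = \left(r + 2 H\right) \left(H + 3\right) = \left(r + 2 H\right) \left(3 + H\right) = \left(3 + H\right) \left(r + 2 H\right)$)
$s{\left(v,S \right)} = 56$ ($s{\left(v,S \right)} = -4 + \left(0 + 2 \left(2 \cdot 3^{2} + 3 \left(-1\right) + 6 \cdot 3 + 3 \left(-1\right)\right)\right) = -4 + \left(0 + 2 \left(2 \cdot 9 - 3 + 18 - 3\right)\right) = -4 + \left(0 + 2 \left(18 - 3 + 18 - 3\right)\right) = -4 + \left(0 + 2 \cdot 30\right) = -4 + \left(0 + 60\right) = -4 + 60 = 56$)
$h{\left(-2 \right)} s{\left(-3,6 \right)} \left(-40\right) = \left(-2\right) 56 \left(-40\right) = \left(-112\right) \left(-40\right) = 4480$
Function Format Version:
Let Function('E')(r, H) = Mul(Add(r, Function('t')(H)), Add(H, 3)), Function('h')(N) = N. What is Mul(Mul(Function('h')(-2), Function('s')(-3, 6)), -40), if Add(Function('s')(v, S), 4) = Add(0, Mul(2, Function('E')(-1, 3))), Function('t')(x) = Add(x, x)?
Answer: 4480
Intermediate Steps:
Function('t')(x) = Mul(2, x)
Function('E')(r, H) = Mul(Add(3, H), Add(r, Mul(2, H))) (Function('E')(r, H) = Mul(Add(r, Mul(2, H)), Add(H, 3)) = Mul(Add(r, Mul(2, H)), Add(3, H)) = Mul(Add(3, H), Add(r, Mul(2, H))))
Function('s')(v, S) = 56 (Function('s')(v, S) = Add(-4, Add(0, Mul(2, Add(Mul(2, Pow(3, 2)), Mul(3, -1), Mul(6, 3), Mul(3, -1))))) = Add(-4, Add(0, Mul(2, Add(Mul(2, 9), -3, 18, -3)))) = Add(-4, Add(0, Mul(2, Add(18, -3, 18, -3)))) = Add(-4, Add(0, Mul(2, 30))) = Add(-4, Add(0, 60)) = Add(-4, 60) = 56)
Mul(Mul(Function('h')(-2), Function('s')(-3, 6)), -40) = Mul(Mul(-2, 56), -40) = Mul(-112, -40) = 4480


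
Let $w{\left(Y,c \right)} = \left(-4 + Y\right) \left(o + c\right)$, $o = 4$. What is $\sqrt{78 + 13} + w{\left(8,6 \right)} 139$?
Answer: $5560 + \sqrt{91} \approx 5569.5$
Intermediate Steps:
$w{\left(Y,c \right)} = \left(-4 + Y\right) \left(4 + c\right)$
$\sqrt{78 + 13} + w{\left(8,6 \right)} 139 = \sqrt{78 + 13} + \left(-16 - 24 + 4 \cdot 8 + 8 \cdot 6\right) 139 = \sqrt{91} + \left(-16 - 24 + 32 + 48\right) 139 = \sqrt{91} + 40 \cdot 139 = \sqrt{91} + 5560 = 5560 + \sqrt{91}$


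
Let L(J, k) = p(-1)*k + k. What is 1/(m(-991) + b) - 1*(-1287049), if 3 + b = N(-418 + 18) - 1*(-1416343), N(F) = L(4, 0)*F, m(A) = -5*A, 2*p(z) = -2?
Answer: 1829276308456/1421295 ≈ 1.2870e+6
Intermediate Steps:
p(z) = -1 (p(z) = (½)*(-2) = -1)
L(J, k) = 0 (L(J, k) = -k + k = 0)
N(F) = 0 (N(F) = 0*F = 0)
b = 1416340 (b = -3 + (0 - 1*(-1416343)) = -3 + (0 + 1416343) = -3 + 1416343 = 1416340)
1/(m(-991) + b) - 1*(-1287049) = 1/(-5*(-991) + 1416340) - 1*(-1287049) = 1/(4955 + 1416340) + 1287049 = 1/1421295 + 1287049 = 1829276308456/1421295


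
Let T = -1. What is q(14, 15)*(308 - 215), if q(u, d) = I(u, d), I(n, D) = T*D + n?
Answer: -93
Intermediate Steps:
I(n, D) = n - D (I(n, D) = -D + n = n - D)
q(u, d) = u - d
q(14, 15)*(308 - 215) = (14 - 1*15)*(308 - 215) = (14 - 15)*93 = -1*93 = -93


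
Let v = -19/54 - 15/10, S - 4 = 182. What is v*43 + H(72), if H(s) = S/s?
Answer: -8321/108 ≈ -77.046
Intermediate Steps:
S = 186 (S = 4 + 182 = 186)
H(s) = 186/s
v = -50/27 (v = -19*1/54 - 15*1/10 = -19/54 - 3/2 = -50/27 ≈ -1.8519)
v*43 + H(72) = -50/27*43 + 186/72 = -2150/27 + 186*(1/72) = -2150/27 + 31/12 = -8321/108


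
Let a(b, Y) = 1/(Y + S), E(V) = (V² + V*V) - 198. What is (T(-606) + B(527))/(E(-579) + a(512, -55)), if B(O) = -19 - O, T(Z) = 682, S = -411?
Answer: 63376/312352343 ≈ 0.00020290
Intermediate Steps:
E(V) = -198 + 2*V² (E(V) = (V² + V²) - 198 = 2*V² - 198 = -198 + 2*V²)
a(b, Y) = 1/(-411 + Y) (a(b, Y) = 1/(Y - 411) = 1/(-411 + Y))
(T(-606) + B(527))/(E(-579) + a(512, -55)) = (682 + (-19 - 1*527))/((-198 + 2*(-579)²) + 1/(-411 - 55)) = (682 + (-19 - 527))/((-198 + 2*335241) + 1/(-466)) = (682 - 546)/((-198 + 670482) - 1/466) = 136/(670284 - 1/466) = 136/(312352343/466) = 136*(466/312352343) = 63376/312352343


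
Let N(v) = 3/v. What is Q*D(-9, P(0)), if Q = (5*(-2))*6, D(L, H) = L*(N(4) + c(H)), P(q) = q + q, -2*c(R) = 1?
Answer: 135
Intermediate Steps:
c(R) = -½ (c(R) = -½*1 = -½)
P(q) = 2*q
D(L, H) = L/4 (D(L, H) = L*(3/4 - ½) = L*(3*(¼) - ½) = L*(¾ - ½) = L*(¼) = L/4)
Q = -60 (Q = -10*6 = -60)
Q*D(-9, P(0)) = -15*(-9) = -60*(-9/4) = 135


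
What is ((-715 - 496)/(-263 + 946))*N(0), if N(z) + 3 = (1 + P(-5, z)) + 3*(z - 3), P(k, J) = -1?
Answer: 14532/683 ≈ 21.277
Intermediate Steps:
N(z) = -12 + 3*z (N(z) = -3 + ((1 - 1) + 3*(z - 3)) = -3 + (0 + 3*(-3 + z)) = -3 + (0 + (-9 + 3*z)) = -3 + (-9 + 3*z) = -12 + 3*z)
((-715 - 496)/(-263 + 946))*N(0) = ((-715 - 496)/(-263 + 946))*(-12 + 3*0) = (-1211/683)*(-12 + 0) = -1211*1/683*(-12) = -1211/683*(-12) = 14532/683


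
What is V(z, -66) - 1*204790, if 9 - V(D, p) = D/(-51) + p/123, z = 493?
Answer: -25186808/123 ≈ -2.0477e+5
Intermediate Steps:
V(D, p) = 9 - p/123 + D/51 (V(D, p) = 9 - (D/(-51) + p/123) = 9 - (D*(-1/51) + p*(1/123)) = 9 - (-D/51 + p/123) = 9 + (-p/123 + D/51) = 9 - p/123 + D/51)
V(z, -66) - 1*204790 = (9 - 1/123*(-66) + (1/51)*493) - 1*204790 = (9 + 22/41 + 29/3) - 204790 = 2362/123 - 204790 = -25186808/123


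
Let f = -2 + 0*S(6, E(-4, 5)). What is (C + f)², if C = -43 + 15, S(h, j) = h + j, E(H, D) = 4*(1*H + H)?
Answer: 900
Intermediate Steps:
E(H, D) = 8*H (E(H, D) = 4*(H + H) = 4*(2*H) = 8*H)
f = -2 (f = -2 + 0*(6 + 8*(-4)) = -2 + 0*(6 - 32) = -2 + 0*(-26) = -2 + 0 = -2)
C = -28
(C + f)² = (-28 - 2)² = (-30)² = 900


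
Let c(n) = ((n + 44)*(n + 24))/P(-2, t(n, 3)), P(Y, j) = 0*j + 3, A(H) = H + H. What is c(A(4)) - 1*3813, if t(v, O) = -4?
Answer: -9775/3 ≈ -3258.3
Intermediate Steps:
A(H) = 2*H
P(Y, j) = 3 (P(Y, j) = 0 + 3 = 3)
c(n) = (24 + n)*(44 + n)/3 (c(n) = ((n + 44)*(n + 24))/3 = ((44 + n)*(24 + n))*(⅓) = ((24 + n)*(44 + n))*(⅓) = (24 + n)*(44 + n)/3)
c(A(4)) - 1*3813 = (352 + (2*4)²/3 + 68*(2*4)/3) - 1*3813 = (352 + (⅓)*8² + (68/3)*8) - 3813 = (352 + (⅓)*64 + 544/3) - 3813 = (352 + 64/3 + 544/3) - 3813 = 1664/3 - 3813 = -9775/3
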